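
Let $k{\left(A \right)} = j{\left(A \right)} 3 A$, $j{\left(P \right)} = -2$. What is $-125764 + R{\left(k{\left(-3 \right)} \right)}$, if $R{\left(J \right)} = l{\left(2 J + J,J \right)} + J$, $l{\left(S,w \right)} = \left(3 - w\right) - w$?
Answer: $-125779$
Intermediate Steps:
$l{\left(S,w \right)} = 3 - 2 w$
$k{\left(A \right)} = - 6 A$ ($k{\left(A \right)} = \left(-2\right) 3 A = - 6 A$)
$R{\left(J \right)} = 3 - J$ ($R{\left(J \right)} = \left(3 - 2 J\right) + J = 3 - J$)
$-125764 + R{\left(k{\left(-3 \right)} \right)} = -125764 + \left(3 - \left(-6\right) \left(-3\right)\right) = -125764 + \left(3 - 18\right) = -125764 - 15 = -125779$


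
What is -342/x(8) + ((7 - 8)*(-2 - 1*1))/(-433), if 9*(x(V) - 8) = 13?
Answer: -1333029/36805 ≈ -36.219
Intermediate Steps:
x(V) = 85/9 (x(V) = 8 + (⅑)*13 = 8 + 13/9 = 85/9)
-342/x(8) + ((7 - 8)*(-2 - 1*1))/(-433) = -342/85/9 + ((7 - 8)*(-2 - 1*1))/(-433) = -342*9/85 - (-2 - 1)*(-1/433) = -3078/85 - 1*(-3)*(-1/433) = -3078/85 + 3*(-1/433) = -3078/85 - 3/433 = -1333029/36805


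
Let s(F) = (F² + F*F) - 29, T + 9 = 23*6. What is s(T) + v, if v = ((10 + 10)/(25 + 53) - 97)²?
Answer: 64813342/1521 ≈ 42612.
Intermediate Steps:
T = 129 (T = -9 + 23*6 = -9 + 138 = 129)
s(F) = -29 + 2*F² (s(F) = (F² + F²) - 29 = 2*F² - 29 = -29 + 2*F²)
v = 14235529/1521 (v = (20/78 - 97)² = (20*(1/78) - 97)² = (10/39 - 97)² = (-3773/39)² = 14235529/1521 ≈ 9359.3)
s(T) + v = (-29 + 2*129²) + 14235529/1521 = (-29 + 2*16641) + 14235529/1521 = (-29 + 33282) + 14235529/1521 = 33253 + 14235529/1521 = 64813342/1521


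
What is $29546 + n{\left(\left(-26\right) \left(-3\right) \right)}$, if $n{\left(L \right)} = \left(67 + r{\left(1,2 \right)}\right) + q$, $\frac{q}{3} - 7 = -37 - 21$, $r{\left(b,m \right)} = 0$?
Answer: $29460$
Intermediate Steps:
$q = -153$ ($q = 21 + 3 \left(-37 - 21\right) = 21 + 3 \left(-58\right) = 21 - 174 = -153$)
$n{\left(L \right)} = -86$ ($n{\left(L \right)} = \left(67 + 0\right) - 153 = 67 - 153 = -86$)
$29546 + n{\left(\left(-26\right) \left(-3\right) \right)} = 29546 - 86 = 29460$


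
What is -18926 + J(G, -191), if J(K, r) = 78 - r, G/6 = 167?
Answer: -18657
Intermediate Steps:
G = 1002 (G = 6*167 = 1002)
-18926 + J(G, -191) = -18926 + (78 - 1*(-191)) = -18926 + (78 + 191) = -18926 + 269 = -18657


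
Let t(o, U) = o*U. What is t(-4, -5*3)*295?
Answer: 17700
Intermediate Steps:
t(o, U) = U*o
t(-4, -5*3)*295 = (-5*3*(-4))*295 = -15*(-4)*295 = 60*295 = 17700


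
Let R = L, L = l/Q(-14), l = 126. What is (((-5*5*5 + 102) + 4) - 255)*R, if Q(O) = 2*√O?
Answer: 1233*I*√14 ≈ 4613.5*I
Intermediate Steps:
L = -9*I*√14/2 (L = 126/((2*√(-14))) = 126/((2*(I*√14))) = 126/((2*I*√14)) = 126*(-I*√14/28) = -9*I*√14/2 ≈ -16.837*I)
R = -9*I*√14/2 ≈ -16.837*I
(((-5*5*5 + 102) + 4) - 255)*R = (((-5*5*5 + 102) + 4) - 255)*(-9*I*√14/2) = (((-25*5 + 102) + 4) - 255)*(-9*I*√14/2) = (((-125 + 102) + 4) - 255)*(-9*I*√14/2) = ((-23 + 4) - 255)*(-9*I*√14/2) = (-19 - 255)*(-9*I*√14/2) = -(-1233)*I*√14 = 1233*I*√14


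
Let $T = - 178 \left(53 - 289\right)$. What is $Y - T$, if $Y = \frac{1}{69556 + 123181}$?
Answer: $- \frac{8096495895}{192737} \approx -42008.0$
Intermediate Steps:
$T = 42008$ ($T = \left(-178\right) \left(-236\right) = 42008$)
$Y = \frac{1}{192737} \approx 5.1884 \cdot 10^{-6}$
$Y - T = \frac{1}{192737} - 42008 = - \frac{8096495895}{192737}$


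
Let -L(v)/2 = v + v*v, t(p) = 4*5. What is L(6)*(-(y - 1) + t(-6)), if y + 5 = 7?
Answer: -1596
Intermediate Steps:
t(p) = 20
y = 2 (y = -5 + 7 = 2)
L(v) = -2*v - 2*v² (L(v) = -2*(v + v*v) = -2*(v + v²) = -2*v - 2*v²)
L(6)*(-(y - 1) + t(-6)) = (-2*6*(1 + 6))*(-(2 - 1) + 20) = (-2*6*7)*(-1*1 + 20) = -84*(-1 + 20) = -84*19 = -1596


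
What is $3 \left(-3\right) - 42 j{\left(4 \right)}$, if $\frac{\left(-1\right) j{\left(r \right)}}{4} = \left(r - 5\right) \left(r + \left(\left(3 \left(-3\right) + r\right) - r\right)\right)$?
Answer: $831$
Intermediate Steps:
$j{\left(r \right)} = - 4 \left(-9 + r\right) \left(-5 + r\right)$ ($j{\left(r \right)} = - 4 \left(r - 5\right) \left(r + \left(\left(3 \left(-3\right) + r\right) - r\right)\right) = - 4 \left(-5 + r\right) \left(r + \left(\left(-9 + r\right) - r\right)\right) = - 4 \left(-5 + r\right) \left(r - 9\right) = - 4 \left(-5 + r\right) \left(-9 + r\right) = - 4 \left(-9 + r\right) \left(-5 + r\right)$)
$3 \left(-3\right) - 42 j{\left(4 \right)} = 3 \left(-3\right) - 42 \left(-180 - 4 \cdot 4^{2} + 56 \cdot 4\right) = -9 - 42 \left(-180 - 64 + 224\right) = -9 - -840 = -9 + 840 = 831$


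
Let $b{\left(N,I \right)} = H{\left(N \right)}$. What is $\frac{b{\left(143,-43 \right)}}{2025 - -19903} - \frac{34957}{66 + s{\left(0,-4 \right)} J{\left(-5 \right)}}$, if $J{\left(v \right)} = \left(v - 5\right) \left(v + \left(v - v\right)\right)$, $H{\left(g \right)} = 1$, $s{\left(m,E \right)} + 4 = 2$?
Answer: $\frac{383268565}{372776} \approx 1028.1$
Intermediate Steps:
$s{\left(m,E \right)} = -2$ ($s{\left(m,E \right)} = -4 + 2 = -2$)
$b{\left(N,I \right)} = 1$
$J{\left(v \right)} = v \left(-5 + v\right)$ ($J{\left(v \right)} = \left(-5 + v\right) \left(v + 0\right) = \left(-5 + v\right) v = v \left(-5 + v\right)$)
$\frac{b{\left(143,-43 \right)}}{2025 - -19903} - \frac{34957}{66 + s{\left(0,-4 \right)} J{\left(-5 \right)}} = 1 \frac{1}{2025 - -19903} - \frac{34957}{66 - 2 \left(- 5 \left(-5 - 5\right)\right)} = 1 \frac{1}{2025 + 19903} - \frac{34957}{66 - 2 \left(\left(-5\right) \left(-10\right)\right)} = 1 \cdot \frac{1}{21928} - \frac{34957}{66 - 100} = \frac{1}{21928} - \frac{34957}{-34} = \frac{1}{21928} - - \frac{34957}{34} = \frac{1}{21928} + \frac{34957}{34} = \frac{383268565}{372776}$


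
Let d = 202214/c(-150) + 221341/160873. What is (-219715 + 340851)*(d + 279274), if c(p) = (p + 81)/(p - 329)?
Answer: 2263094615880544880/11100237 ≈ 2.0388e+11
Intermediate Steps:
c(p) = (81 + p)/(-329 + p)
d = 15582255454267/11100237 (d = 202214/(((81 - 150)/(-329 - 150))) + 221341/160873 = 202214/((-69/(-479))) + 221341*(1/160873) = 202214/((-1/479*(-69))) + 221341/160873 = 202214/(69/479) + 221341/160873 = 202214*(479/69) + 221341/160873 = 96860506/69 + 221341/160873 = 15582255454267/11100237 ≈ 1.4038e+6)
(-219715 + 340851)*(d + 279274) = (-219715 + 340851)*(15582255454267/11100237 + 279274) = 121136*(18682263042205/11100237) = 2263094615880544880/11100237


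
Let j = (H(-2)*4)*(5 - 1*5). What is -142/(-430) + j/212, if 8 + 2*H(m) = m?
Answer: 71/215 ≈ 0.33023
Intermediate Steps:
H(m) = -4 + m/2
j = 0 (j = ((-4 + (½)*(-2))*4)*(5 - 1*5) = ((-4 - 1)*4)*(5 - 5) = -5*4*0 = -20*0 = 0)
-142/(-430) + j/212 = -142/(-430) + 0/212 = -142*(-1/430) + 0*(1/212) = 71/215 + 0 = 71/215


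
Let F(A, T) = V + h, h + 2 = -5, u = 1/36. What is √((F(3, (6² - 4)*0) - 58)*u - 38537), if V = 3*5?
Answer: I*√1387382/6 ≈ 196.31*I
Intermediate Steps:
u = 1/36 ≈ 0.027778
h = -7 (h = -2 - 5 = -7)
V = 15
F(A, T) = 8 (F(A, T) = 15 - 7 = 8)
√((F(3, (6² - 4)*0) - 58)*u - 38537) = √((8 - 58)*(1/36) - 38537) = √(-50*1/36 - 38537) = √(-25/18 - 38537) = √(-693691/18) = I*√1387382/6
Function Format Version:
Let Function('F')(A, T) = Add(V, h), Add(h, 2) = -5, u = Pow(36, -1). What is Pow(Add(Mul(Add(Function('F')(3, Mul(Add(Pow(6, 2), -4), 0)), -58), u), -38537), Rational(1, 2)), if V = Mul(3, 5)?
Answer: Mul(Rational(1, 6), I, Pow(1387382, Rational(1, 2))) ≈ Mul(196.31, I)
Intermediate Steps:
u = Rational(1, 36) ≈ 0.027778
h = -7 (h = Add(-2, -5) = -7)
V = 15
Function('F')(A, T) = 8 (Function('F')(A, T) = Add(15, -7) = 8)
Pow(Add(Mul(Add(Function('F')(3, Mul(Add(Pow(6, 2), -4), 0)), -58), u), -38537), Rational(1, 2)) = Pow(Add(Mul(Add(8, -58), Rational(1, 36)), -38537), Rational(1, 2)) = Pow(Add(Mul(-50, Rational(1, 36)), -38537), Rational(1, 2)) = Pow(Add(Rational(-25, 18), -38537), Rational(1, 2)) = Pow(Rational(-693691, 18), Rational(1, 2)) = Mul(Rational(1, 6), I, Pow(1387382, Rational(1, 2)))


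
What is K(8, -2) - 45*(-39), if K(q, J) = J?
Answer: 1753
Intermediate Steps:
K(8, -2) - 45*(-39) = -2 - 45*(-39) = -2 + 1755 = 1753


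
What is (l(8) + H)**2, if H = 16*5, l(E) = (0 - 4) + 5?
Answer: 6561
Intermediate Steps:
l(E) = 1 (l(E) = -4 + 5 = 1)
H = 80
(l(8) + H)**2 = (1 + 80)**2 = 81**2 = 6561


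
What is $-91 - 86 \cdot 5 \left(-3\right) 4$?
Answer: $5069$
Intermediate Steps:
$-91 - 86 \cdot 5 \left(-3\right) 4 = -91 - 86 \left(\left(-15\right) 4\right) = -91 - -5160 = -91 + 5160 = 5069$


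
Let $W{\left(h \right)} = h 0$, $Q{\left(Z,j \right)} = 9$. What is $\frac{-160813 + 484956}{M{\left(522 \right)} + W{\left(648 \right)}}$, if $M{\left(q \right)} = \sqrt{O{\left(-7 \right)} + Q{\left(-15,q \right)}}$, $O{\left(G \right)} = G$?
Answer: $\frac{324143 \sqrt{2}}{2} \approx 2.292 \cdot 10^{5}$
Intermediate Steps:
$W{\left(h \right)} = 0$
$M{\left(q \right)} = \sqrt{2}$ ($M{\left(q \right)} = \sqrt{-7 + 9} = \sqrt{2}$)
$\frac{-160813 + 484956}{M{\left(522 \right)} + W{\left(648 \right)}} = \frac{-160813 + 484956}{\sqrt{2} + 0} = \frac{324143}{\sqrt{2}} = 324143 \frac{\sqrt{2}}{2} = \frac{324143 \sqrt{2}}{2}$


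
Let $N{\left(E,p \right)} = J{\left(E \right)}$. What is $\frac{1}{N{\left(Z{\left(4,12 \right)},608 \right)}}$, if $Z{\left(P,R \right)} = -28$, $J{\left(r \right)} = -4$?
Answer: $- \frac{1}{4} \approx -0.25$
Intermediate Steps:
$N{\left(E,p \right)} = -4$
$\frac{1}{N{\left(Z{\left(4,12 \right)},608 \right)}} = \frac{1}{-4} = - \frac{1}{4}$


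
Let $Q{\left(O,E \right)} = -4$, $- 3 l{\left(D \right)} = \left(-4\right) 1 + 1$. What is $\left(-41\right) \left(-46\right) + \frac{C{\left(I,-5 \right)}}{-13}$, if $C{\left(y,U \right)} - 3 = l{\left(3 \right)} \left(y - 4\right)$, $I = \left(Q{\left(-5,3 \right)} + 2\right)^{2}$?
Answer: $\frac{24515}{13} \approx 1885.8$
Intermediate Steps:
$l{\left(D \right)} = 1$ ($l{\left(D \right)} = - \frac{\left(-4\right) 1 + 1}{3} = - \frac{-4 + 1}{3} = \left(- \frac{1}{3}\right) \left(-3\right) = 1$)
$I = 4$ ($I = \left(-4 + 2\right)^{2} = \left(-2\right)^{2} = 4$)
$C{\left(y,U \right)} = -1 + y$ ($C{\left(y,U \right)} = 3 + 1 \left(y - 4\right) = 3 + 1 \left(-4 + y\right) = 3 + \left(-4 + y\right) = -1 + y$)
$\left(-41\right) \left(-46\right) + \frac{C{\left(I,-5 \right)}}{-13} = \left(-41\right) \left(-46\right) + \frac{-1 + 4}{-13} = 1886 + 3 \left(- \frac{1}{13}\right) = 1886 - \frac{3}{13} = \frac{24515}{13}$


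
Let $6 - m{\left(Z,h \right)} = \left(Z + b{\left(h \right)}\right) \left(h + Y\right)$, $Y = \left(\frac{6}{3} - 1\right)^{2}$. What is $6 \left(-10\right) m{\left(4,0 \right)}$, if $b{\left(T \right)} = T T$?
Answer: $-120$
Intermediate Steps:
$b{\left(T \right)} = T^{2}$
$Y = 1$ ($Y = \left(6 \cdot \frac{1}{3} - 1\right)^{2} = \left(2 - 1\right)^{2} = 1^{2} = 1$)
$m{\left(Z,h \right)} = 6 - \left(1 + h\right) \left(Z + h^{2}\right)$ ($m{\left(Z,h \right)} = 6 - \left(Z + h^{2}\right) \left(h + 1\right) = 6 - \left(Z + h^{2}\right) \left(1 + h\right) = 6 - \left(1 + h\right) \left(Z + h^{2}\right)$)
$6 \left(-10\right) m{\left(4,0 \right)} = 6 \left(-10\right) \left(6 - 4 - 0^{2} - 0^{3} - 4 \cdot 0\right) = - 60 \left(6 - 4 - 0 - 0 + 0\right) = - 60 \left(6 - 4 + 0 + 0 + 0\right) = \left(-60\right) 2 = -120$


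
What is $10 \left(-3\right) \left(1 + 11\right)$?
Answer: $-360$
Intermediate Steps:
$10 \left(-3\right) \left(1 + 11\right) = \left(-30\right) 12 = -360$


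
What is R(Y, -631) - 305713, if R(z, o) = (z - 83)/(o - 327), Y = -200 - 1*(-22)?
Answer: -292872793/958 ≈ -3.0571e+5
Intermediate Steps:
Y = -178 (Y = -200 + 22 = -178)
R(z, o) = (-83 + z)/(-327 + o)
R(Y, -631) - 305713 = (-83 - 178)/(-327 - 631) - 305713 = -261/(-958) - 305713 = -1/958*(-261) - 305713 = 261/958 - 305713 = -292872793/958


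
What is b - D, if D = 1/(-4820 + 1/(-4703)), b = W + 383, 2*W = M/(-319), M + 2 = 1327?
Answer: 5509096408883/14462478118 ≈ 380.92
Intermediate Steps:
M = 1325 (M = -2 + 1327 = 1325)
W = -1325/638 (W = (1325/(-319))/2 = (1325*(-1/319))/2 = (1/2)*(-1325/319) = -1325/638 ≈ -2.0768)
b = 243029/638 (b = -1325/638 + 383 = 243029/638 ≈ 380.92)
D = -4703/22668461 (D = 1/(-4820 - 1/4703) = 1/(-22668461/4703) = -4703/22668461 ≈ -0.00020747)
b - D = 243029/638 - 1*(-4703/22668461) = 243029/638 + 4703/22668461 = 5509096408883/14462478118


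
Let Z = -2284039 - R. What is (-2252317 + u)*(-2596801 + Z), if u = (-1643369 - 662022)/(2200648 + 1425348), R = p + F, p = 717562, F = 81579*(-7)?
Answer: 3732530008618902357/329636 ≈ 1.1323e+13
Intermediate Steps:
F = -571053
R = 146509 (R = 717562 - 571053 = 146509)
Z = -2430548 (Z = -2284039 - 1*146509 = -2284039 - 146509 = -2430548)
u = -209581/329636 (u = -2305391/3625996 = -2305391*1/3625996 = -209581/329636 ≈ -0.63580)
(-2252317 + u)*(-2596801 + Z) = (-2252317 - 209581/329636)*(-2596801 - 2430548) = -742444976193/329636*(-5027349) = 3732530008618902357/329636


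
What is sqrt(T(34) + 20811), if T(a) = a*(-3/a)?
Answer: 102*sqrt(2) ≈ 144.25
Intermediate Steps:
T(a) = -3
sqrt(T(34) + 20811) = sqrt(-3 + 20811) = sqrt(20808) = 102*sqrt(2)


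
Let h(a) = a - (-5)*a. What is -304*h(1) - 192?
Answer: -2016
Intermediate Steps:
h(a) = 6*a (h(a) = a + 5*a = 6*a)
-304*h(1) - 192 = -1824 - 192 = -2016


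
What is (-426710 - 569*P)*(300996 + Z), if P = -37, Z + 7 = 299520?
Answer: -243600679413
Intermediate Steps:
Z = 299513 (Z = -7 + 299520 = 299513)
(-426710 - 569*P)*(300996 + Z) = (-426710 - 569*(-37))*(300996 + 299513) = (-426710 + 21053)*600509 = -405657*600509 = -243600679413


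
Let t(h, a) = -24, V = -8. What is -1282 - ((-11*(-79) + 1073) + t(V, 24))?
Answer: -3200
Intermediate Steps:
-1282 - ((-11*(-79) + 1073) + t(V, 24)) = -1282 - ((-11*(-79) + 1073) - 24) = -1282 - ((869 + 1073) - 24) = -1282 - (1942 - 24) = -1282 - 1*1918 = -1282 - 1918 = -3200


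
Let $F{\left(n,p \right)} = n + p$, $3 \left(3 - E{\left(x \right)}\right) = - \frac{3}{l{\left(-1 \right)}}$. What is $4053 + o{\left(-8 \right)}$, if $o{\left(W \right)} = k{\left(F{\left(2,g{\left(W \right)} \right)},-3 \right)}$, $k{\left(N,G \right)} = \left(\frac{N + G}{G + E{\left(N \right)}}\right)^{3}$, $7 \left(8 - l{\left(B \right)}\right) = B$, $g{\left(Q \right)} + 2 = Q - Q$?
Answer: $- \frac{3610032}{343} \approx -10525.0$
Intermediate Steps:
$g{\left(Q \right)} = -2$ ($g{\left(Q \right)} = -2 + \left(Q - Q\right) = -2 + 0 = -2$)
$l{\left(B \right)} = 8 - \frac{B}{7}$
$E{\left(x \right)} = \frac{178}{57}$ ($E{\left(x \right)} = 3 - \frac{\left(-3\right) \frac{1}{8 - - \frac{1}{7}}}{3} = 3 - \frac{\left(-3\right) \frac{1}{8 + \frac{1}{7}}}{3} = 3 - \frac{\left(-3\right) \frac{1}{\frac{57}{7}}}{3} = 3 - \frac{\left(-3\right) \frac{7}{57}}{3} = 3 - - \frac{7}{57} = 3 + \frac{7}{57} = \frac{178}{57}$)
$k{\left(N,G \right)} = \frac{\left(G + N\right)^{3}}{\left(\frac{178}{57} + G\right)^{3}}$ ($k{\left(N,G \right)} = \left(\frac{N + G}{G + \frac{178}{57}}\right)^{3} = \left(\frac{G + N}{\frac{178}{57} + G}\right)^{3} = \frac{\left(G + N\right)^{3}}{\left(\frac{178}{57} + G\right)^{3}}$)
$o{\left(W \right)} = - \frac{5000211}{343}$ ($o{\left(W \right)} = \frac{185193 \left(-3 + \left(2 - 2\right)\right)^{3}}{\left(178 + 57 \left(-3\right)\right)^{3}} = \frac{185193 \left(-3 + 0\right)^{3}}{\left(178 - 171\right)^{3}} = \frac{185193 \left(-3\right)^{3}}{343} = 185193 \cdot \frac{1}{343} \left(-27\right) = - \frac{5000211}{343}$)
$4053 + o{\left(-8 \right)} = 4053 - \frac{5000211}{343} = - \frac{3610032}{343}$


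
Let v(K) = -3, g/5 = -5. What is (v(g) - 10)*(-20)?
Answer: 260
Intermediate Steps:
g = -25 (g = 5*(-5) = -25)
(v(g) - 10)*(-20) = (-3 - 10)*(-20) = -13*(-20) = 260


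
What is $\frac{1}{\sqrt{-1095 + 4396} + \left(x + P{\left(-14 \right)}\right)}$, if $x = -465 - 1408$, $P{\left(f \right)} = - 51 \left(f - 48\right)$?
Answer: $\frac{1289}{1658220} - \frac{\sqrt{3301}}{1658220} \approx 0.00074269$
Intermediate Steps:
$P{\left(f \right)} = 2448 - 51 f$ ($P{\left(f \right)} = - 51 \left(-48 + f\right) = 2448 - 51 f$)
$x = -1873$
$\frac{1}{\sqrt{-1095 + 4396} + \left(x + P{\left(-14 \right)}\right)} = \frac{1}{\sqrt{-1095 + 4396} + \left(-1873 + \left(2448 - -714\right)\right)} = \frac{1}{\sqrt{3301} + \left(-1873 + \left(2448 + 714\right)\right)} = \frac{1}{\sqrt{3301} + \left(-1873 + 3162\right)} = \frac{1}{\sqrt{3301} + 1289} = \frac{1}{1289 + \sqrt{3301}}$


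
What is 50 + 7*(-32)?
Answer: -174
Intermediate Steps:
50 + 7*(-32) = 50 - 224 = -174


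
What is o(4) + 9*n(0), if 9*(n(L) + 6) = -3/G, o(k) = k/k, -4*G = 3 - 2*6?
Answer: -163/3 ≈ -54.333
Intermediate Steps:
G = 9/4 (G = -(3 - 2*6)/4 = -(3 - 12)/4 = -1/4*(-9) = 9/4 ≈ 2.2500)
o(k) = 1
n(L) = -166/27 (n(L) = -6 + (-3/9/4)/9 = -6 + (-3*4/9)/9 = -6 + (1/9)*(-4/3) = -6 - 4/27 = -166/27)
o(4) + 9*n(0) = 1 + 9*(-166/27) = 1 - 166/3 = -163/3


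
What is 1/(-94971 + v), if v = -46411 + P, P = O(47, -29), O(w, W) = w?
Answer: -1/141335 ≈ -7.0754e-6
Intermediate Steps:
P = 47
v = -46364 (v = -46411 + 47 = -46364)
1/(-94971 + v) = 1/(-94971 - 46364) = 1/(-141335) = -1/141335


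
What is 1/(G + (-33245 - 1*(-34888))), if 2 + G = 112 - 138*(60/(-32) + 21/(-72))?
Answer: 1/2052 ≈ 0.00048733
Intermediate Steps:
G = 409 (G = -2 + (112 - 138*(60/(-32) + 21/(-72))) = -2 + (112 - 138*(60*(-1/32) + 21*(-1/72))) = -2 + (112 - 138*(-15/8 - 7/24)) = -2 + (112 - 138*(-13/6)) = -2 + (112 + 299) = -2 + 411 = 409)
1/(G + (-33245 - 1*(-34888))) = 1/(409 + (-33245 - 1*(-34888))) = 1/(409 + (-33245 + 34888)) = 1/(409 + 1643) = 1/2052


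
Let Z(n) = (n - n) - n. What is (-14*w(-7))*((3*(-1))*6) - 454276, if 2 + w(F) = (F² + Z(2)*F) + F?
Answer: -440668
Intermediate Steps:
Z(n) = -n (Z(n) = 0 - n = -n)
w(F) = -2 + F² - F (w(F) = -2 + ((F² + (-1*2)*F) + F) = -2 + ((F² - 2*F) + F) = -2 + (F² - F) = -2 + F² - F)
(-14*w(-7))*((3*(-1))*6) - 454276 = (-14*(-2 + (-7)² - 1*(-7)))*((3*(-1))*6) - 454276 = (-14*(-2 + 49 + 7))*(-3*6) - 454276 = -14*54*(-18) - 454276 = -756*(-18) - 454276 = 13608 - 454276 = -440668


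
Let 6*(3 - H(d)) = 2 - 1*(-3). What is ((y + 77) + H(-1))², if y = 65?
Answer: 748225/36 ≈ 20784.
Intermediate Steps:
H(d) = 13/6 (H(d) = 3 - (2 - 1*(-3))/6 = 3 - (2 + 3)/6 = 3 - ⅙*5 = 3 - ⅚ = 13/6)
((y + 77) + H(-1))² = ((65 + 77) + 13/6)² = (142 + 13/6)² = (865/6)² = 748225/36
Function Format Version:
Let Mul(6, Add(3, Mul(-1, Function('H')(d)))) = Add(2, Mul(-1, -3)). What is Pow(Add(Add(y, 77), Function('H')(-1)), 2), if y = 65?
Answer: Rational(748225, 36) ≈ 20784.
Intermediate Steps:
Function('H')(d) = Rational(13, 6) (Function('H')(d) = Add(3, Mul(Rational(-1, 6), Add(2, Mul(-1, -3)))) = Add(3, Mul(Rational(-1, 6), Add(2, 3))) = Add(3, Mul(Rational(-1, 6), 5)) = Add(3, Rational(-5, 6)) = Rational(13, 6))
Pow(Add(Add(y, 77), Function('H')(-1)), 2) = Pow(Add(Add(65, 77), Rational(13, 6)), 2) = Pow(Add(142, Rational(13, 6)), 2) = Pow(Rational(865, 6), 2) = Rational(748225, 36)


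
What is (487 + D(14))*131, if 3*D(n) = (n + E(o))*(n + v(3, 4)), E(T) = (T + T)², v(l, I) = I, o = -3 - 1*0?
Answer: 103097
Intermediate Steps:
o = -3 (o = -3 + 0 = -3)
E(T) = 4*T² (E(T) = (2*T)² = 4*T²)
D(n) = (4 + n)*(36 + n)/3 (D(n) = ((n + 4*(-3)²)*(n + 4))/3 = ((n + 4*9)*(4 + n))/3 = ((n + 36)*(4 + n))/3 = ((36 + n)*(4 + n))/3 = ((4 + n)*(36 + n))/3 = (4 + n)*(36 + n)/3)
(487 + D(14))*131 = (487 + (48 + (⅓)*14² + (40/3)*14))*131 = (487 + (48 + (⅓)*196 + 560/3))*131 = (487 + (48 + 196/3 + 560/3))*131 = (487 + 300)*131 = 787*131 = 103097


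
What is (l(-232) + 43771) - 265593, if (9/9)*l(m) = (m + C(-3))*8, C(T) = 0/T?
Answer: -223678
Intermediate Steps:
C(T) = 0
l(m) = 8*m (l(m) = (m + 0)*8 = m*8 = 8*m)
(l(-232) + 43771) - 265593 = (8*(-232) + 43771) - 265593 = (-1856 + 43771) - 265593 = 41915 - 265593 = -223678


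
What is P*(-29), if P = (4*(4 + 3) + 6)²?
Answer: -33524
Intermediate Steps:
P = 1156 (P = (4*7 + 6)² = (28 + 6)² = 34² = 1156)
P*(-29) = 1156*(-29) = -33524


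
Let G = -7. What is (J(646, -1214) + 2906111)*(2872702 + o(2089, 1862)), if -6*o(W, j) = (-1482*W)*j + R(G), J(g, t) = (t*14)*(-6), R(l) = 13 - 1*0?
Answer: 17392152227649925/6 ≈ 2.8987e+15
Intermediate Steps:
R(l) = 13 (R(l) = 13 + 0 = 13)
J(g, t) = -84*t (J(g, t) = (14*t)*(-6) = -84*t)
o(W, j) = -13/6 + 247*W*j (o(W, j) = -((-1482*W)*j + 13)/6 = -(-1482*W*j + 13)/6 = -(13 - 1482*W*j)/6 = -13/6 + 247*W*j)
(J(646, -1214) + 2906111)*(2872702 + o(2089, 1862)) = (-84*(-1214) + 2906111)*(2872702 + (-13/6 + 247*2089*1862)) = (101976 + 2906111)*(2872702 + (-13/6 + 960760346)) = 3008087*(2872702 + 5764562063/6) = 3008087*(5781798275/6) = 17392152227649925/6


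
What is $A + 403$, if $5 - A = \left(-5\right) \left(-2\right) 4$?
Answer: $368$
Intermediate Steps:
$A = -35$ ($A = 5 - \left(-5\right) \left(-2\right) 4 = 5 - 10 \cdot 4 = 5 - 40 = -35$)
$A + 403 = -35 + 403 = 368$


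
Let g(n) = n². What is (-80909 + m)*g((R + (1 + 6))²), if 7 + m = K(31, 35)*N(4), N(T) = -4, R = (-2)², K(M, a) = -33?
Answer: -1182758544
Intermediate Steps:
R = 4
m = 125 (m = -7 - 33*(-4) = -7 + 132 = 125)
(-80909 + m)*g((R + (1 + 6))²) = (-80909 + 125)*((4 + (1 + 6))²)² = -80784*(4 + 7)⁴ = -80784*(11²)² = -80784*121² = -80784*14641 = -1182758544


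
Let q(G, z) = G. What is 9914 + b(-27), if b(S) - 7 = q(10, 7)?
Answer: 9931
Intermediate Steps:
b(S) = 17 (b(S) = 7 + 10 = 17)
9914 + b(-27) = 9914 + 17 = 9931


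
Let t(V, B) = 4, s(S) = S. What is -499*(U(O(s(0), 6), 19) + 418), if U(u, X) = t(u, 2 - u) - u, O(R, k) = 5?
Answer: -208083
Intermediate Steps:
U(u, X) = 4 - u
-499*(U(O(s(0), 6), 19) + 418) = -499*((4 - 1*5) + 418) = -499*((4 - 5) + 418) = -499*(-1 + 418) = -499*417 = -208083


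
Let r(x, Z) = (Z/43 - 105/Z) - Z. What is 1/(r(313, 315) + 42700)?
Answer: 129/5468567 ≈ 2.3589e-5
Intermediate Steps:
r(x, Z) = -105/Z - 42*Z/43 (r(x, Z) = (Z*(1/43) - 105/Z) - Z = (Z/43 - 105/Z) - Z = (-105/Z + Z/43) - Z = -105/Z - 42*Z/43)
1/(r(313, 315) + 42700) = 1/((-105/315 - 42/43*315) + 42700) = 1/((-105*1/315 - 13230/43) + 42700) = 1/((-1/3 - 13230/43) + 42700) = 1/(-39733/129 + 42700) = 1/(5468567/129) = 129/5468567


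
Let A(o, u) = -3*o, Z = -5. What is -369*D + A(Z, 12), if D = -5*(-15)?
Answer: -27660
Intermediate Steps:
D = 75
-369*D + A(Z, 12) = -369*75 - 3*(-5) = -27675 + 15 = -27660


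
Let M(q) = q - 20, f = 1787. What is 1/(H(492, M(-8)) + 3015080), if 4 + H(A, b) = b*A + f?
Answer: 1/3003087 ≈ 3.3299e-7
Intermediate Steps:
M(q) = -20 + q
H(A, b) = 1783 + A*b (H(A, b) = -4 + (b*A + 1787) = -4 + (A*b + 1787) = -4 + (1787 + A*b) = 1783 + A*b)
1/(H(492, M(-8)) + 3015080) = 1/((1783 + 492*(-20 - 8)) + 3015080) = 1/((1783 + 492*(-28)) + 3015080) = 1/((1783 - 13776) + 3015080) = 1/(-11993 + 3015080) = 1/3003087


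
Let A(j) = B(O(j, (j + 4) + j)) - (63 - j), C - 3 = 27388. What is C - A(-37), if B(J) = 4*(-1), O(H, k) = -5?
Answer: 27495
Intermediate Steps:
C = 27391 (C = 3 + 27388 = 27391)
B(J) = -4
A(j) = -67 + j (A(j) = -4 - (63 - j) = -4 + (-63 + j) = -67 + j)
C - A(-37) = 27391 - (-67 - 37) = 27391 - 1*(-104) = 27391 + 104 = 27495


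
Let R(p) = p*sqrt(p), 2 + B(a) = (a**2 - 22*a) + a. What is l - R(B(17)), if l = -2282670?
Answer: -2282670 + 70*I*sqrt(70) ≈ -2.2827e+6 + 585.66*I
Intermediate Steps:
B(a) = -2 + a**2 - 21*a (B(a) = -2 + ((a**2 - 22*a) + a) = -2 + (a**2 - 21*a) = -2 + a**2 - 21*a)
R(p) = p**(3/2)
l - R(B(17)) = -2282670 - (-2 + 17**2 - 21*17)**(3/2) = -2282670 - (-2 + 289 - 357)**(3/2) = -2282670 - (-70)**(3/2) = -2282670 - (-70)*I*sqrt(70) = -2282670 + 70*I*sqrt(70)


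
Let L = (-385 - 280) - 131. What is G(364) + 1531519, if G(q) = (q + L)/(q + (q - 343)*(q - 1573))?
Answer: 38326263407/25025 ≈ 1.5315e+6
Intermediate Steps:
L = -796 (L = -665 - 131 = -796)
G(q) = (-796 + q)/(q + (-1573 + q)*(-343 + q)) (G(q) = (q - 796)/(q + (q - 343)*(q - 1573)) = (-796 + q)/(q + (-343 + q)*(-1573 + q)) = (-796 + q)/(q + (-1573 + q)*(-343 + q)))
G(364) + 1531519 = (-796 + 364)/(539539 + 364**2 - 1915*364) + 1531519 = -432/(539539 + 132496 - 697060) + 1531519 = -432/(-25025) + 1531519 = -1/25025*(-432) + 1531519 = 432/25025 + 1531519 = 38326263407/25025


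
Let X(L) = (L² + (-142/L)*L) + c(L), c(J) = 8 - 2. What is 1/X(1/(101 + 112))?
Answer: -45369/6170183 ≈ -0.0073529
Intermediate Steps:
c(J) = 6
X(L) = -136 + L² (X(L) = (L² + (-142/L)*L) + 6 = (L² - 142) + 6 = (-142 + L²) + 6 = -136 + L²)
1/X(1/(101 + 112)) = 1/(-136 + (1/(101 + 112))²) = 1/(-136 + (1/213)²) = 1/(-136 + 1/45369) = 1/(-6170183/45369) = -45369/6170183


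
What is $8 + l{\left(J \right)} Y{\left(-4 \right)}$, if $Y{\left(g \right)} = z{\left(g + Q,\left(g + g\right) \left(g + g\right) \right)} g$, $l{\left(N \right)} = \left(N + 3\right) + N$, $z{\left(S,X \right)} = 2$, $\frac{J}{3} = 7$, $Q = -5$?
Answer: $-352$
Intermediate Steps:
$J = 21$ ($J = 3 \cdot 7 = 21$)
$l{\left(N \right)} = 3 + 2 N$ ($l{\left(N \right)} = \left(3 + N\right) + N = 3 + 2 N$)
$Y{\left(g \right)} = 2 g$
$8 + l{\left(J \right)} Y{\left(-4 \right)} = 8 + \left(3 + 2 \cdot 21\right) 2 \left(-4\right) = 8 + \left(3 + 42\right) \left(-8\right) = 8 + 45 \left(-8\right) = 8 - 360 = -352$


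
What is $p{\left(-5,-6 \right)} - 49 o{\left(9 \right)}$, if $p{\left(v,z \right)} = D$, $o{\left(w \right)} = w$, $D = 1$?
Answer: $-440$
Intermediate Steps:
$p{\left(v,z \right)} = 1$
$p{\left(-5,-6 \right)} - 49 o{\left(9 \right)} = 1 - 441 = -440$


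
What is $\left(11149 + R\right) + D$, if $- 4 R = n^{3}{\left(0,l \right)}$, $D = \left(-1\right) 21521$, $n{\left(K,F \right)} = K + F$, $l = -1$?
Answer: $- \frac{41487}{4} \approx -10372.0$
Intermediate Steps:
$n{\left(K,F \right)} = F + K$
$D = -21521$
$R = \frac{1}{4}$ ($R = - \frac{\left(-1 + 0\right)^{3}}{4} = - \frac{\left(-1\right)^{3}}{4} = \left(- \frac{1}{4}\right) \left(-1\right) = \frac{1}{4} \approx 0.25$)
$\left(11149 + R\right) + D = \left(11149 + \frac{1}{4}\right) - 21521 = \frac{44597}{4} - 21521 = - \frac{41487}{4}$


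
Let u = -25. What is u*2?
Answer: -50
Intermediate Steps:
u*2 = -25*2 = -50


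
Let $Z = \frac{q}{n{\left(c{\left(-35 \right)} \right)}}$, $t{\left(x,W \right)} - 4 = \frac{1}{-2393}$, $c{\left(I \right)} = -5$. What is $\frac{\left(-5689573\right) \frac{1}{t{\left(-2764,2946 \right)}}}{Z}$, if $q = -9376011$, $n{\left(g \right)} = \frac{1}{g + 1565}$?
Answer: $\frac{13615148189}{139990969998360} \approx 9.7257 \cdot 10^{-5}$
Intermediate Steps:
$n{\left(g \right)} = \frac{1}{1565 + g}$
$t{\left(x,W \right)} = \frac{9571}{2393}$ ($t{\left(x,W \right)} = 4 + \frac{1}{-2393} = 4 - \frac{1}{2393} = \frac{9571}{2393}$)
$Z = -14626577160$ ($Z = - \frac{9376011}{\frac{1}{1565 - 5}} = - \frac{9376011}{\frac{1}{1560}} = - 9376011 \frac{1}{\frac{1}{1560}} = \left(-9376011\right) 1560 = -14626577160$)
$\frac{\left(-5689573\right) \frac{1}{t{\left(-2764,2946 \right)}}}{Z} = \frac{\left(-5689573\right) \frac{1}{\frac{9571}{2393}}}{-14626577160} = \left(-5689573\right) \frac{2393}{9571} \left(- \frac{1}{14626577160}\right) = \left(- \frac{13615148189}{9571}\right) \left(- \frac{1}{14626577160}\right) = \frac{13615148189}{139990969998360}$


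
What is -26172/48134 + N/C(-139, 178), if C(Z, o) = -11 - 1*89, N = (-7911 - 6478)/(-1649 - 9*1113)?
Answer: -15612427663/28076562200 ≈ -0.55607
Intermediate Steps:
N = 14389/11666 (N = -14389/(-1649 - 10017) = -14389/(-11666) = -14389*(-1/11666) = 14389/11666 ≈ 1.2334)
C(Z, o) = -100 (C(Z, o) = -11 - 89 = -100)
-26172/48134 + N/C(-139, 178) = -26172/48134 + (14389/11666)/(-100) = -26172*1/48134 + (14389/11666)*(-1/100) = -13086/24067 - 14389/1166600 = -15612427663/28076562200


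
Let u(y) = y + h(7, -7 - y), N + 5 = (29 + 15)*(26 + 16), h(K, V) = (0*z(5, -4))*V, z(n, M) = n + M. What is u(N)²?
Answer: 3396649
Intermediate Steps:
z(n, M) = M + n
h(K, V) = 0 (h(K, V) = (0*(-4 + 5))*V = (0*1)*V = 0*V = 0)
N = 1843 (N = -5 + (29 + 15)*(26 + 16) = -5 + 44*42 = -5 + 1848 = 1843)
u(y) = y (u(y) = y + 0 = y)
u(N)² = 1843² = 3396649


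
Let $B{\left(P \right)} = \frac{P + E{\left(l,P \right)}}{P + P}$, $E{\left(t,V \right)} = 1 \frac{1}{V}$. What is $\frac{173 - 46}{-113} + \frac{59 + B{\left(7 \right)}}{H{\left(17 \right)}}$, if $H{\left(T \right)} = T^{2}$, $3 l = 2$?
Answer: $- \frac{1468939}{1600193} \approx -0.91798$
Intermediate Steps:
$l = \frac{2}{3}$ ($l = \frac{1}{3} \cdot 2 = \frac{2}{3} \approx 0.66667$)
$E{\left(t,V \right)} = \frac{1}{V}$
$B{\left(P \right)} = \frac{P + \frac{1}{P}}{2 P}$ ($B{\left(P \right)} = \frac{P + \frac{1}{P}}{P + P} = \frac{P + \frac{1}{P}}{2 P}$)
$\frac{173 - 46}{-113} + \frac{59 + B{\left(7 \right)}}{H{\left(17 \right)}} = \frac{173 - 46}{-113} + \frac{59 + \frac{1 + 7^{2}}{2 \cdot 49}}{17^{2}} = \left(173 - 46\right) \left(- \frac{1}{113}\right) + \frac{59 + \frac{1}{2} \cdot \frac{1}{49} \left(1 + 49\right)}{289} = 127 \left(- \frac{1}{113}\right) + \left(59 + \frac{1}{2} \cdot \frac{1}{49} \cdot 50\right) \frac{1}{289} = - \frac{127}{113} + \left(59 + \frac{25}{49}\right) \frac{1}{289} = - \frac{127}{113} + \frac{2916}{49} \cdot \frac{1}{289} = - \frac{127}{113} + \frac{2916}{14161} = - \frac{1468939}{1600193}$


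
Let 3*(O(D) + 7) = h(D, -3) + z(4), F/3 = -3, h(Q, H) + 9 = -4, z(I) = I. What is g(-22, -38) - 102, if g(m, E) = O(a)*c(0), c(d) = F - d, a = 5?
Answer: -12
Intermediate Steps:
h(Q, H) = -13 (h(Q, H) = -9 - 4 = -13)
F = -9 (F = 3*(-3) = -9)
O(D) = -10 (O(D) = -7 + (-13 + 4)/3 = -7 + (⅓)*(-9) = -7 - 3 = -10)
c(d) = -9 - d
g(m, E) = 90 (g(m, E) = -10*(-9 - 1*0) = -10*(-9 + 0) = -10*(-9) = 90)
g(-22, -38) - 102 = 90 - 102 = -12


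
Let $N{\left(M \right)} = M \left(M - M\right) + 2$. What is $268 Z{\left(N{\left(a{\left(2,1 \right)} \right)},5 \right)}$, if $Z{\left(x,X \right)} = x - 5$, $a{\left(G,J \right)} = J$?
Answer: $-804$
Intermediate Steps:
$N{\left(M \right)} = 2$ ($N{\left(M \right)} = M 0 + 2 = 0 + 2 = 2$)
$Z{\left(x,X \right)} = -5 + x$ ($Z{\left(x,X \right)} = x - 5 = -5 + x$)
$268 Z{\left(N{\left(a{\left(2,1 \right)} \right)},5 \right)} = 268 \left(-5 + 2\right) = 268 \left(-3\right) = -804$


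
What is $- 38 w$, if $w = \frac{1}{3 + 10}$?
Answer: $- \frac{38}{13} \approx -2.9231$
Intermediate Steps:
$w = \frac{1}{13} \approx 0.076923$
$- 38 w = \left(-38\right) \frac{1}{13} = - \frac{38}{13}$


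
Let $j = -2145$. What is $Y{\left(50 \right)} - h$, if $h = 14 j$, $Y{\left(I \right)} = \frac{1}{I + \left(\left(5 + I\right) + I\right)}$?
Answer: $\frac{4654651}{155} \approx 30030.0$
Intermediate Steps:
$Y{\left(I \right)} = \frac{1}{5 + 3 I}$ ($Y{\left(I \right)} = \frac{1}{I + \left(5 + 2 I\right)} = \frac{1}{5 + 3 I}$)
$h = -30030$ ($h = 14 \left(-2145\right) = -30030$)
$Y{\left(50 \right)} - h = \frac{1}{5 + 3 \cdot 50} - -30030 = \frac{1}{5 + 150} + 30030 = \frac{1}{155} + 30030 = \frac{4654651}{155}$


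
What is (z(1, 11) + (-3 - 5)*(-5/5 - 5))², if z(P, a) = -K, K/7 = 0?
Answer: 2304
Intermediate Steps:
K = 0 (K = 7*0 = 0)
z(P, a) = 0 (z(P, a) = -1*0 = 0)
(z(1, 11) + (-3 - 5)*(-5/5 - 5))² = (0 + (-3 - 5)*(-5/5 - 5))² = (0 - 8*(-5*⅕ - 5))² = (0 - 8*(-1 - 5))² = (0 - 8*(-6))² = (0 + 48)² = 48² = 2304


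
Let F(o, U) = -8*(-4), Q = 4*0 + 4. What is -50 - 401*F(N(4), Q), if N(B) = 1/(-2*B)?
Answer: -12882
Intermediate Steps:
N(B) = -1/(2*B)
Q = 4 (Q = 0 + 4 = 4)
F(o, U) = 32
-50 - 401*F(N(4), Q) = -50 - 401*32 = -50 - 12832 = -12882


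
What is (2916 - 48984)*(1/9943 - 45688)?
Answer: 20927576771244/9943 ≈ 2.1048e+9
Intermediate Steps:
(2916 - 48984)*(1/9943 - 45688) = -46068*(1/9943 - 45688) = -46068*(-454275783/9943) = 20927576771244/9943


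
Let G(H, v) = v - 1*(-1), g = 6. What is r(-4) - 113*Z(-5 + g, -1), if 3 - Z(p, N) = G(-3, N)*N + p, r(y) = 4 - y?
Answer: -218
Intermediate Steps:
G(H, v) = 1 + v (G(H, v) = v + 1 = 1 + v)
Z(p, N) = 3 - p - N*(1 + N) (Z(p, N) = 3 - ((1 + N)*N + p) = 3 - (N*(1 + N) + p) = 3 - (p + N*(1 + N)) = 3 + (-p - N*(1 + N)) = 3 - p - N*(1 + N))
r(-4) - 113*Z(-5 + g, -1) = (4 - 1*(-4)) - 113*(3 - (-5 + 6) - 1*(-1)*(1 - 1)) = (4 + 4) - 113*(3 - 1*1 - 1*(-1)*0) = 8 - 113*(3 - 1 + 0) = 8 - 113*2 = 8 - 226 = -218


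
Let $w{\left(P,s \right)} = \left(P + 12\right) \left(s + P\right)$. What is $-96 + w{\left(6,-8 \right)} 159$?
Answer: $-5820$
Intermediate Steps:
$w{\left(P,s \right)} = \left(12 + P\right) \left(P + s\right)$
$-96 + w{\left(6,-8 \right)} 159 = -96 + \left(6^{2} + 12 \cdot 6 + 12 \left(-8\right) + 6 \left(-8\right)\right) 159 = -96 + \left(36 + 72 - 96 - 48\right) 159 = -96 - 5724 = -5820$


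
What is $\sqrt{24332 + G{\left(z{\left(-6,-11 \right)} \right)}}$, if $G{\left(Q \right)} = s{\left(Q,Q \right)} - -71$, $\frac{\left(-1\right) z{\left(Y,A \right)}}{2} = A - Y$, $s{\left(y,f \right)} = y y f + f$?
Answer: $\sqrt{25413} \approx 159.41$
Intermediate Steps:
$s{\left(y,f \right)} = f + f y^{2}$ ($s{\left(y,f \right)} = y^{2} f + f = f y^{2} + f = f + f y^{2}$)
$z{\left(Y,A \right)} = - 2 A + 2 Y$ ($z{\left(Y,A \right)} = - 2 \left(A - Y\right) = - 2 A + 2 Y$)
$G{\left(Q \right)} = 71 + Q \left(1 + Q^{2}\right)$ ($G{\left(Q \right)} = Q \left(1 + Q^{2}\right) - -71 = Q \left(1 + Q^{2}\right) + 71 = 71 + Q \left(1 + Q^{2}\right)$)
$\sqrt{24332 + G{\left(z{\left(-6,-11 \right)} \right)}} = \sqrt{24332 + \left(71 + \left(\left(-2\right) \left(-11\right) + 2 \left(-6\right)\right) + \left(\left(-2\right) \left(-11\right) + 2 \left(-6\right)\right)^{3}\right)} = \sqrt{24332 + \left(71 + \left(22 - 12\right) + \left(22 - 12\right)^{3}\right)} = \sqrt{24332 + \left(71 + 10 + 10^{3}\right)} = \sqrt{24332 + \left(71 + 10 + 1000\right)} = \sqrt{24332 + 1081} = \sqrt{25413}$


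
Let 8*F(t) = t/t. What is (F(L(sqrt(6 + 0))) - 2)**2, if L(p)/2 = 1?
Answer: 225/64 ≈ 3.5156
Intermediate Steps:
L(p) = 2 (L(p) = 2*1 = 2)
F(t) = 1/8 (F(t) = (t/t)/8 = (1/8)*1 = 1/8)
(F(L(sqrt(6 + 0))) - 2)**2 = (1/8 - 2)**2 = (-15/8)**2 = 225/64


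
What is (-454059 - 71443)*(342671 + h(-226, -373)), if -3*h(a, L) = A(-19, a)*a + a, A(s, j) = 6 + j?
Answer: -171404563846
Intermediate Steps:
h(a, L) = -a/3 - a*(6 + a)/3 (h(a, L) = -((6 + a)*a + a)/3 = -(a*(6 + a) + a)/3 = -(a + a*(6 + a))/3 = -a/3 - a*(6 + a)/3)
(-454059 - 71443)*(342671 + h(-226, -373)) = (-454059 - 71443)*(342671 - ⅓*(-226)*(7 - 226)) = -525502*(342671 - ⅓*(-226)*(-219)) = -525502*(342671 - 16498) = -525502*326173 = -171404563846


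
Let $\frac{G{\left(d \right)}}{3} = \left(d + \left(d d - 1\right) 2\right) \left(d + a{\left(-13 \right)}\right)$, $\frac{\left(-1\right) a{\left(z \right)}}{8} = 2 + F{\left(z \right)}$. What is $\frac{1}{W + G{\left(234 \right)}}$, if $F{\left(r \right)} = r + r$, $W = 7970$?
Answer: $\frac{1}{140260802} \approx 7.1296 \cdot 10^{-9}$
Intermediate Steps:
$F{\left(r \right)} = 2 r$
$a{\left(z \right)} = -16 - 16 z$ ($a{\left(z \right)} = - 8 \left(2 + 2 z\right) = -16 - 16 z$)
$G{\left(d \right)} = 3 \left(192 + d\right) \left(-2 + d + 2 d^{2}\right)$ ($G{\left(d \right)} = 3 \left(d + \left(d d - 1\right) 2\right) \left(d - -192\right) = 3 \left(d + \left(d^{2} - 1\right) 2\right) \left(d + \left(-16 + 208\right)\right) = 3 \left(d + \left(-1 + d^{2}\right) 2\right) \left(d + 192\right) = 3 \left(d + \left(-2 + 2 d^{2}\right)\right) \left(192 + d\right) = 3 \left(-2 + d + 2 d^{2}\right) \left(192 + d\right) = 3 \left(192 + d\right) \left(-2 + d + 2 d^{2}\right)$)
$\frac{1}{W + G{\left(234 \right)}} = \frac{1}{7970 + \left(-1152 + 6 \cdot 234^{3} + 570 \cdot 234 + 1155 \cdot 234^{2}\right)} = \frac{1}{7970 + \left(-1152 + 6 \cdot 12812904 + 133380 + 1155 \cdot 54756\right)} = \frac{1}{7970 + \left(-1152 + 76877424 + 133380 + 63243180\right)} = \frac{1}{7970 + 140252832} = \frac{1}{140260802}$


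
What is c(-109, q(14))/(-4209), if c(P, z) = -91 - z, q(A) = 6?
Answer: 97/4209 ≈ 0.023046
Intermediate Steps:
c(-109, q(14))/(-4209) = (-91 - 1*6)/(-4209) = (-91 - 6)*(-1/4209) = -97*(-1/4209) = 97/4209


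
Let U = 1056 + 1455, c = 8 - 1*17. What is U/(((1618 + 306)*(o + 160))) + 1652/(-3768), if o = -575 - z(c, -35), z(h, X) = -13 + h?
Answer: -52441313/118712724 ≈ -0.44175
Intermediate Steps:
c = -9 (c = 8 - 17 = -9)
U = 2511
o = -553 (o = -575 - (-13 - 9) = -575 - 1*(-22) = -575 + 22 = -553)
U/(((1618 + 306)*(o + 160))) + 1652/(-3768) = 2511/(((1618 + 306)*(-553 + 160))) + 1652/(-3768) = 2511/((1924*(-393))) + 1652*(-1/3768) = 2511/(-756132) - 413/942 = 2511*(-1/756132) - 413/942 = -837/252044 - 413/942 = -52441313/118712724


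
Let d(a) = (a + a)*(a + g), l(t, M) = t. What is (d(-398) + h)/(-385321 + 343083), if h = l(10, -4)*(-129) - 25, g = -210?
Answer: -482653/42238 ≈ -11.427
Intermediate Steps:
h = -1315 (h = 10*(-129) - 25 = -1290 - 25 = -1315)
d(a) = 2*a*(-210 + a) (d(a) = (a + a)*(a - 210) = (2*a)*(-210 + a) = 2*a*(-210 + a))
(d(-398) + h)/(-385321 + 343083) = (2*(-398)*(-210 - 398) - 1315)/(-385321 + 343083) = (2*(-398)*(-608) - 1315)/(-42238) = (483968 - 1315)*(-1/42238) = 482653*(-1/42238) = -482653/42238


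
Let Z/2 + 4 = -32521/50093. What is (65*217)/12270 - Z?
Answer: 1284351197/122928222 ≈ 10.448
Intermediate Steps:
Z = -465786/50093 (Z = -8 + 2*(-32521/50093) = -8 - 65042/50093 = -465786/50093 ≈ -9.2984)
(65*217)/12270 - Z = (65*217)/12270 - 1*(-465786/50093) = 14105*(1/12270) + 465786/50093 = 2821/2454 + 465786/50093 = 1284351197/122928222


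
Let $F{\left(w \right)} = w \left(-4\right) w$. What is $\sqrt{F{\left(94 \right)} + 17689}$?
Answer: $i \sqrt{17655} \approx 132.87 i$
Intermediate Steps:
$F{\left(w \right)} = - 4 w^{2}$ ($F{\left(w \right)} = - 4 w w = - 4 w^{2}$)
$\sqrt{F{\left(94 \right)} + 17689} = \sqrt{- 4 \cdot 94^{2} + 17689} = \sqrt{\left(-4\right) 8836 + 17689} = \sqrt{-35344 + 17689} = \sqrt{-17655} = i \sqrt{17655}$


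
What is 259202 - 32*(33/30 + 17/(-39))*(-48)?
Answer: 16914434/65 ≈ 2.6022e+5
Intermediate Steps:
259202 - 32*(33/30 + 17/(-39))*(-48) = 259202 - 32*(33*(1/30) + 17*(-1/39))*(-48) = 259202 - 32*(11/10 - 17/39)*(-48) = 259202 - 32*(259/390)*(-48) = 259202 - 4144*(-48)/195 = 259202 - 1*(-66304/65) = 259202 + 66304/65 = 16914434/65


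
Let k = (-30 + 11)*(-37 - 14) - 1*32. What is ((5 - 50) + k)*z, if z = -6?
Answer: -5352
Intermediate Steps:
k = 937 (k = -19*(-51) - 32 = 969 - 32 = 937)
((5 - 50) + k)*z = ((5 - 50) + 937)*(-6) = (-45 + 937)*(-6) = 892*(-6) = -5352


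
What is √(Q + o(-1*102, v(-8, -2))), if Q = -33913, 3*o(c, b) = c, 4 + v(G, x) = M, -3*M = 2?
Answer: I*√33947 ≈ 184.25*I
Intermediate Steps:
M = -⅔ (M = -⅓*2 = -⅔ ≈ -0.66667)
v(G, x) = -14/3 (v(G, x) = -4 - ⅔ = -14/3)
o(c, b) = c/3
√(Q + o(-1*102, v(-8, -2))) = √(-33913 + (-1*102)/3) = √(-33913 + (⅓)*(-102)) = √(-33913 - 34) = √(-33947) = I*√33947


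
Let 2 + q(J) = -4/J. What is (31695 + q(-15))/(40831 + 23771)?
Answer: 475399/969030 ≈ 0.49059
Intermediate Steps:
q(J) = -2 - 4/J
(31695 + q(-15))/(40831 + 23771) = (31695 + (-2 - 4/(-15)))/(40831 + 23771) = (31695 + (-2 - 4*(-1/15)))/64602 = (31695 + (-2 + 4/15))*(1/64602) = (31695 - 26/15)*(1/64602) = (475399/15)*(1/64602) = 475399/969030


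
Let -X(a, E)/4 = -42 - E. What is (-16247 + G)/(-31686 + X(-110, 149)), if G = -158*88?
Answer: 30151/30922 ≈ 0.97507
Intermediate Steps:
X(a, E) = 168 + 4*E (X(a, E) = -4*(-42 - E) = 168 + 4*E)
G = -13904
(-16247 + G)/(-31686 + X(-110, 149)) = (-16247 - 13904)/(-31686 + (168 + 4*149)) = -30151/(-31686 + (168 + 596)) = -30151/(-31686 + 764) = -30151/(-30922) = -30151*(-1/30922) = 30151/30922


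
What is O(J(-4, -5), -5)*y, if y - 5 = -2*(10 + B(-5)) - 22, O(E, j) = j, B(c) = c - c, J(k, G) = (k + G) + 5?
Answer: 185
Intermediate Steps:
J(k, G) = 5 + G + k (J(k, G) = (G + k) + 5 = 5 + G + k)
B(c) = 0
y = -37 (y = 5 + (-2*(10 + 0) - 22) = 5 + (-2*10 - 22) = 5 + (-20 - 22) = 5 - 42 = -37)
O(J(-4, -5), -5)*y = -5*(-37) = 185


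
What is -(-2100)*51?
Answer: 107100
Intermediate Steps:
-(-2100)*51 = -105*(-1020) = 107100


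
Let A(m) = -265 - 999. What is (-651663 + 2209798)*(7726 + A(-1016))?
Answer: 10068668370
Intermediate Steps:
A(m) = -1264
(-651663 + 2209798)*(7726 + A(-1016)) = (-651663 + 2209798)*(7726 - 1264) = 1558135*6462 = 10068668370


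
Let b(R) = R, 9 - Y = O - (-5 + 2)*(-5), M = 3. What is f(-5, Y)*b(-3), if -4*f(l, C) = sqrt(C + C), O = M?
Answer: 3*sqrt(42)/4 ≈ 4.8606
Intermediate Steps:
O = 3
Y = 21 (Y = 9 - (3 - (-5 + 2)*(-5)) = 9 - (3 - (-3)*(-5)) = 9 - (3 - 1*15) = 9 - (3 - 15) = 9 - 1*(-12) = 9 + 12 = 21)
f(l, C) = -sqrt(2)*sqrt(C)/4 (f(l, C) = -sqrt(C + C)/4 = -sqrt(2)*sqrt(C)/4)
f(-5, Y)*b(-3) = -sqrt(2)*sqrt(21)/4*(-3) = -sqrt(42)/4*(-3) = 3*sqrt(42)/4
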